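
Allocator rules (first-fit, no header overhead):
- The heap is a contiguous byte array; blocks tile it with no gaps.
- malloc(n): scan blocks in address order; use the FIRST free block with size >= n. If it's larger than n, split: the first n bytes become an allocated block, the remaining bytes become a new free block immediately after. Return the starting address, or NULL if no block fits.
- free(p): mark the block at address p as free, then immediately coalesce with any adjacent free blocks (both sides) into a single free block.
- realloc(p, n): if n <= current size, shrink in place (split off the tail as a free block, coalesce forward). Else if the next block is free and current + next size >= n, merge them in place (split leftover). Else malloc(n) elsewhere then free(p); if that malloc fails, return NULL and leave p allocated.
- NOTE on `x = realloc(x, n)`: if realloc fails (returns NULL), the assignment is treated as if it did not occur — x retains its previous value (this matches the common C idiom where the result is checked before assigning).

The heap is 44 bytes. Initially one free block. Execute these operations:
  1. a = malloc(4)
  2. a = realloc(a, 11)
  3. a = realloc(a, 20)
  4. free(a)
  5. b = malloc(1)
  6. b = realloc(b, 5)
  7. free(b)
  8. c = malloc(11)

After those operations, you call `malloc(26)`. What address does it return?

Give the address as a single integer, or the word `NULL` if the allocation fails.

Op 1: a = malloc(4) -> a = 0; heap: [0-3 ALLOC][4-43 FREE]
Op 2: a = realloc(a, 11) -> a = 0; heap: [0-10 ALLOC][11-43 FREE]
Op 3: a = realloc(a, 20) -> a = 0; heap: [0-19 ALLOC][20-43 FREE]
Op 4: free(a) -> (freed a); heap: [0-43 FREE]
Op 5: b = malloc(1) -> b = 0; heap: [0-0 ALLOC][1-43 FREE]
Op 6: b = realloc(b, 5) -> b = 0; heap: [0-4 ALLOC][5-43 FREE]
Op 7: free(b) -> (freed b); heap: [0-43 FREE]
Op 8: c = malloc(11) -> c = 0; heap: [0-10 ALLOC][11-43 FREE]
malloc(26): first-fit scan over [0-10 ALLOC][11-43 FREE] -> 11

Answer: 11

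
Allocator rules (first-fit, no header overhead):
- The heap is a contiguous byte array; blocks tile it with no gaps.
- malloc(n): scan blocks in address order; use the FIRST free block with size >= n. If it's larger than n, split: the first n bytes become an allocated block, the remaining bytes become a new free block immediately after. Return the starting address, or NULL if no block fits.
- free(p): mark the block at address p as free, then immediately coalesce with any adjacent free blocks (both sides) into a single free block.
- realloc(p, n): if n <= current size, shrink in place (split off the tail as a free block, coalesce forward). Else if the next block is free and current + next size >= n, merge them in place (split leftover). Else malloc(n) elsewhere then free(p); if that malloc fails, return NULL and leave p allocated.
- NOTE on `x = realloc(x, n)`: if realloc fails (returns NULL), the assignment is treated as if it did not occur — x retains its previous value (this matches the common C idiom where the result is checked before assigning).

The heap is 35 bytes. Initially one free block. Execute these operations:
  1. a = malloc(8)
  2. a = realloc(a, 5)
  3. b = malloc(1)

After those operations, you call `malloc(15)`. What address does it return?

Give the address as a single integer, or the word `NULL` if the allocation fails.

Answer: 6

Derivation:
Op 1: a = malloc(8) -> a = 0; heap: [0-7 ALLOC][8-34 FREE]
Op 2: a = realloc(a, 5) -> a = 0; heap: [0-4 ALLOC][5-34 FREE]
Op 3: b = malloc(1) -> b = 5; heap: [0-4 ALLOC][5-5 ALLOC][6-34 FREE]
malloc(15): first-fit scan over [0-4 ALLOC][5-5 ALLOC][6-34 FREE] -> 6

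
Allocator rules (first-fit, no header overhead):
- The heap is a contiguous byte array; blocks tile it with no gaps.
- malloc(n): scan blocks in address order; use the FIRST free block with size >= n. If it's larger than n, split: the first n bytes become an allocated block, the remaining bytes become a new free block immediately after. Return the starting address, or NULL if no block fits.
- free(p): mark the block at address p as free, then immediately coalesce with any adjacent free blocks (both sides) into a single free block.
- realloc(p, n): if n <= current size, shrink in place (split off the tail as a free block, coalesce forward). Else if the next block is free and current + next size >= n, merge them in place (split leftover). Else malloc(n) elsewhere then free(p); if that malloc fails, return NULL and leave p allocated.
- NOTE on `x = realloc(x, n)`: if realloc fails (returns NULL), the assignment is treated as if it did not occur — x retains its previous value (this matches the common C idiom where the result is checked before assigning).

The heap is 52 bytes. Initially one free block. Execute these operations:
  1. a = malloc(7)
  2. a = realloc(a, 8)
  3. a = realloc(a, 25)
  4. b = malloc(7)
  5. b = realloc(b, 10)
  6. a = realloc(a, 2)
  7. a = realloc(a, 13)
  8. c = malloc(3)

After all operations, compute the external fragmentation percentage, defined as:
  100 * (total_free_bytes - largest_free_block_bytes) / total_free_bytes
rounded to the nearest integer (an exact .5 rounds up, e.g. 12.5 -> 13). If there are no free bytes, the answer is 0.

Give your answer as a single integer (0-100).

Op 1: a = malloc(7) -> a = 0; heap: [0-6 ALLOC][7-51 FREE]
Op 2: a = realloc(a, 8) -> a = 0; heap: [0-7 ALLOC][8-51 FREE]
Op 3: a = realloc(a, 25) -> a = 0; heap: [0-24 ALLOC][25-51 FREE]
Op 4: b = malloc(7) -> b = 25; heap: [0-24 ALLOC][25-31 ALLOC][32-51 FREE]
Op 5: b = realloc(b, 10) -> b = 25; heap: [0-24 ALLOC][25-34 ALLOC][35-51 FREE]
Op 6: a = realloc(a, 2) -> a = 0; heap: [0-1 ALLOC][2-24 FREE][25-34 ALLOC][35-51 FREE]
Op 7: a = realloc(a, 13) -> a = 0; heap: [0-12 ALLOC][13-24 FREE][25-34 ALLOC][35-51 FREE]
Op 8: c = malloc(3) -> c = 13; heap: [0-12 ALLOC][13-15 ALLOC][16-24 FREE][25-34 ALLOC][35-51 FREE]
Free blocks: [9 17] total_free=26 largest=17 -> 100*(26-17)/26 = 900/26 ≈ 34.615 -> rounds to 35

Answer: 35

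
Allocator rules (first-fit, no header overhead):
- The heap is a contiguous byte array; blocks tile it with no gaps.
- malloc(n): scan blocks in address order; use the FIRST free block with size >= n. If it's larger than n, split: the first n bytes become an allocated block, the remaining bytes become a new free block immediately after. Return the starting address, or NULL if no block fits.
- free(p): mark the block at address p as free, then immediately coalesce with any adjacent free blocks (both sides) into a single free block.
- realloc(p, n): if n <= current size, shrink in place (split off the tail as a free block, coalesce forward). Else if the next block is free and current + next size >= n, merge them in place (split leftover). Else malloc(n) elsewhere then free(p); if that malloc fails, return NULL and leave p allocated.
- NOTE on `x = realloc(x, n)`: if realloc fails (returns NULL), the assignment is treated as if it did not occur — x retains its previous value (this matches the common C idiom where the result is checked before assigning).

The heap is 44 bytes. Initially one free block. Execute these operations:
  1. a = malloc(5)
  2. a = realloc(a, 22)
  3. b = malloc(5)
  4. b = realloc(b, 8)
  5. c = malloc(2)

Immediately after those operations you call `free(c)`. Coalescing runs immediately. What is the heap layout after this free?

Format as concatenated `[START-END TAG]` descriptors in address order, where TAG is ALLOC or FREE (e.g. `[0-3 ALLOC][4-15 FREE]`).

Answer: [0-21 ALLOC][22-29 ALLOC][30-43 FREE]

Derivation:
Op 1: a = malloc(5) -> a = 0; heap: [0-4 ALLOC][5-43 FREE]
Op 2: a = realloc(a, 22) -> a = 0; heap: [0-21 ALLOC][22-43 FREE]
Op 3: b = malloc(5) -> b = 22; heap: [0-21 ALLOC][22-26 ALLOC][27-43 FREE]
Op 4: b = realloc(b, 8) -> b = 22; heap: [0-21 ALLOC][22-29 ALLOC][30-43 FREE]
Op 5: c = malloc(2) -> c = 30; heap: [0-21 ALLOC][22-29 ALLOC][30-31 ALLOC][32-43 FREE]
free(c): c = 30 -> block [30-31 ALLOC]; mark free, coalesce with adjacent free neighbors -> [0-21 ALLOC][22-29 ALLOC][30-43 FREE]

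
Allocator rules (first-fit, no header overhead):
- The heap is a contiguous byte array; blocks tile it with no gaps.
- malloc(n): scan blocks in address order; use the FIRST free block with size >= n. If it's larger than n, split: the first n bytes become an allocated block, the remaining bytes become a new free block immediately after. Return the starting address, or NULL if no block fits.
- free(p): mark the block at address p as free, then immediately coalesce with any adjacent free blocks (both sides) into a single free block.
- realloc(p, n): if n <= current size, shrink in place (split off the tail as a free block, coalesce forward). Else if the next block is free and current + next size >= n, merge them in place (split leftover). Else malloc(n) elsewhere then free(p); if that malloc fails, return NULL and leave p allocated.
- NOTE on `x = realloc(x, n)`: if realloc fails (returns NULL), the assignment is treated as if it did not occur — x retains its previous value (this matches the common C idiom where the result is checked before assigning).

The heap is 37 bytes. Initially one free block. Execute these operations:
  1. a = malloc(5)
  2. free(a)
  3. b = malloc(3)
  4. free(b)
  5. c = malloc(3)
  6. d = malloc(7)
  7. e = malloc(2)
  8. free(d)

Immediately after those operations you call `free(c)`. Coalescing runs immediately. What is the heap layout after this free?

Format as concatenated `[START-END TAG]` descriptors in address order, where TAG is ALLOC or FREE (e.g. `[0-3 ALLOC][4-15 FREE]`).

Answer: [0-9 FREE][10-11 ALLOC][12-36 FREE]

Derivation:
Op 1: a = malloc(5) -> a = 0; heap: [0-4 ALLOC][5-36 FREE]
Op 2: free(a) -> (freed a); heap: [0-36 FREE]
Op 3: b = malloc(3) -> b = 0; heap: [0-2 ALLOC][3-36 FREE]
Op 4: free(b) -> (freed b); heap: [0-36 FREE]
Op 5: c = malloc(3) -> c = 0; heap: [0-2 ALLOC][3-36 FREE]
Op 6: d = malloc(7) -> d = 3; heap: [0-2 ALLOC][3-9 ALLOC][10-36 FREE]
Op 7: e = malloc(2) -> e = 10; heap: [0-2 ALLOC][3-9 ALLOC][10-11 ALLOC][12-36 FREE]
Op 8: free(d) -> (freed d); heap: [0-2 ALLOC][3-9 FREE][10-11 ALLOC][12-36 FREE]
free(c): c = 0 -> block [0-2 ALLOC]; mark free, coalesce with adjacent free neighbors -> [0-9 FREE][10-11 ALLOC][12-36 FREE]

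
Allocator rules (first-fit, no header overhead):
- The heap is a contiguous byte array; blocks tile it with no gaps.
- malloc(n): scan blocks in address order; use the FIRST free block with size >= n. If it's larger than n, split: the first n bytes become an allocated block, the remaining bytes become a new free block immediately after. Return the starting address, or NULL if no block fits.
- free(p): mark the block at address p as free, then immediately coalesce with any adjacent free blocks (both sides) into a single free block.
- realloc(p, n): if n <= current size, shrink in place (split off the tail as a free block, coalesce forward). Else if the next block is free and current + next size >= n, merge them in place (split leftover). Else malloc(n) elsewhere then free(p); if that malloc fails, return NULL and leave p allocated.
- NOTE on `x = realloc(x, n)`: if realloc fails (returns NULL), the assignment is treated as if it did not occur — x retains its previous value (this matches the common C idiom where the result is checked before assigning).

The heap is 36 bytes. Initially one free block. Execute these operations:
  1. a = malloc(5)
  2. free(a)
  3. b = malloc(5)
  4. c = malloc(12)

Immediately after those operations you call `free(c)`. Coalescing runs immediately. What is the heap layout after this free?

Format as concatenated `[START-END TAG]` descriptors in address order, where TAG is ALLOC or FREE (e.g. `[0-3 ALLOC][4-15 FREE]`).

Answer: [0-4 ALLOC][5-35 FREE]

Derivation:
Op 1: a = malloc(5) -> a = 0; heap: [0-4 ALLOC][5-35 FREE]
Op 2: free(a) -> (freed a); heap: [0-35 FREE]
Op 3: b = malloc(5) -> b = 0; heap: [0-4 ALLOC][5-35 FREE]
Op 4: c = malloc(12) -> c = 5; heap: [0-4 ALLOC][5-16 ALLOC][17-35 FREE]
free(c): c = 5 -> block [5-16 ALLOC]; mark free, coalesce with adjacent free neighbors -> [0-4 ALLOC][5-35 FREE]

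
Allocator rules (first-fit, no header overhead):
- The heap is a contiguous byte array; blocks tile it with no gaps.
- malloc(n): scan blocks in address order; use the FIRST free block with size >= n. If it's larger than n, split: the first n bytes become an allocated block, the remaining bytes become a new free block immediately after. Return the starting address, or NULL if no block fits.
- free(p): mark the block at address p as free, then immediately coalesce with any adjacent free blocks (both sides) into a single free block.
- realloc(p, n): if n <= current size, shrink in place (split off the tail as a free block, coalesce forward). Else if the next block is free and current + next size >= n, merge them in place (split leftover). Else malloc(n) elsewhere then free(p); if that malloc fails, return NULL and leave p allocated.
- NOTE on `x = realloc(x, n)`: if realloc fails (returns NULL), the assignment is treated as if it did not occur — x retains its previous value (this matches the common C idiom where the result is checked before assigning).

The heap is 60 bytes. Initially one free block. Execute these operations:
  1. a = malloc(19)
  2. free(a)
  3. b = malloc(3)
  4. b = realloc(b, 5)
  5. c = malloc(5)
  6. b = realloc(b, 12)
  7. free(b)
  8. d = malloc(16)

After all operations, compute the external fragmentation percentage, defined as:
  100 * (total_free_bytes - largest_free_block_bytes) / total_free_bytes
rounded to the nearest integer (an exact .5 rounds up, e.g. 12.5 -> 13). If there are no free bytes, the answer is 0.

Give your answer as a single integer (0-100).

Answer: 13

Derivation:
Op 1: a = malloc(19) -> a = 0; heap: [0-18 ALLOC][19-59 FREE]
Op 2: free(a) -> (freed a); heap: [0-59 FREE]
Op 3: b = malloc(3) -> b = 0; heap: [0-2 ALLOC][3-59 FREE]
Op 4: b = realloc(b, 5) -> b = 0; heap: [0-4 ALLOC][5-59 FREE]
Op 5: c = malloc(5) -> c = 5; heap: [0-4 ALLOC][5-9 ALLOC][10-59 FREE]
Op 6: b = realloc(b, 12) -> b = 10; heap: [0-4 FREE][5-9 ALLOC][10-21 ALLOC][22-59 FREE]
Op 7: free(b) -> (freed b); heap: [0-4 FREE][5-9 ALLOC][10-59 FREE]
Op 8: d = malloc(16) -> d = 10; heap: [0-4 FREE][5-9 ALLOC][10-25 ALLOC][26-59 FREE]
Free blocks: [5 34] total_free=39 largest=34 -> 100*(39-34)/39 = 500/39 ≈ 12.821 -> rounds to 13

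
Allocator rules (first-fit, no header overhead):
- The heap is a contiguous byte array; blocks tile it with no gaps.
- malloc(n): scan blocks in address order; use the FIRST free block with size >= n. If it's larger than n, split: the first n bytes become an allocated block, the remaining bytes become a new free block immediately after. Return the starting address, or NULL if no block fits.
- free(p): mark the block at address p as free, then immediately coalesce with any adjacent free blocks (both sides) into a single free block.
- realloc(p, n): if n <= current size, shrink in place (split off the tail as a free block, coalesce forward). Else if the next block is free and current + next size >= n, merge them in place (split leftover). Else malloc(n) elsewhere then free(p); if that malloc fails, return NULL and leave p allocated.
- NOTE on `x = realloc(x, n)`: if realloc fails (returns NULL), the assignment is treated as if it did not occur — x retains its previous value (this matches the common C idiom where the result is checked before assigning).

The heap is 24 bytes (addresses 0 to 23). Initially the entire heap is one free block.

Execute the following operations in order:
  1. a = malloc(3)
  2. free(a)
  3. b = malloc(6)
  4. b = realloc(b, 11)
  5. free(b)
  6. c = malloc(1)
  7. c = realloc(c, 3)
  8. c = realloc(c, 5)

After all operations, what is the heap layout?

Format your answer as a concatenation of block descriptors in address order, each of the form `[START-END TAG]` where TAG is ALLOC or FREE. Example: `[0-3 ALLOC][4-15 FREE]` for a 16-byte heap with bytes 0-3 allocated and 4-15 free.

Op 1: a = malloc(3) -> a = 0; heap: [0-2 ALLOC][3-23 FREE]
Op 2: free(a) -> (freed a); heap: [0-23 FREE]
Op 3: b = malloc(6) -> b = 0; heap: [0-5 ALLOC][6-23 FREE]
Op 4: b = realloc(b, 11) -> b = 0; heap: [0-10 ALLOC][11-23 FREE]
Op 5: free(b) -> (freed b); heap: [0-23 FREE]
Op 6: c = malloc(1) -> c = 0; heap: [0-0 ALLOC][1-23 FREE]
Op 7: c = realloc(c, 3) -> c = 0; heap: [0-2 ALLOC][3-23 FREE]
Op 8: c = realloc(c, 5) -> c = 0; heap: [0-4 ALLOC][5-23 FREE]

Answer: [0-4 ALLOC][5-23 FREE]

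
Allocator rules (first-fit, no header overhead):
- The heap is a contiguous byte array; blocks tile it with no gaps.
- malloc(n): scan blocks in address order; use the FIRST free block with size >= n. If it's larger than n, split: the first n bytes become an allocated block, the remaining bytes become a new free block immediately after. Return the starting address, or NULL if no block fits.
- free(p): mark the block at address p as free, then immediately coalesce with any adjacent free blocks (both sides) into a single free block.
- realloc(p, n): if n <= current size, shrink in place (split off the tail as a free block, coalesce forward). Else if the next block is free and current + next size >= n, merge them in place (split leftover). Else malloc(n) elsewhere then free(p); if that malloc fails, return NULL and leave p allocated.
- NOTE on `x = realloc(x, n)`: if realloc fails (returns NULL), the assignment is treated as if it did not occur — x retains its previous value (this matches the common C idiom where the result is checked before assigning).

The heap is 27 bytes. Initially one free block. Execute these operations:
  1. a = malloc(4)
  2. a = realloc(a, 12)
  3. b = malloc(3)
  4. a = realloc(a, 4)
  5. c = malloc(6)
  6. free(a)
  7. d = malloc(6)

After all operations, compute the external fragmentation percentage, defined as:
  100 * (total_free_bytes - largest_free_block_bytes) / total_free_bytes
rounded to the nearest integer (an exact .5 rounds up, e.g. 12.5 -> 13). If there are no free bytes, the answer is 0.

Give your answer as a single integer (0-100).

Answer: 50

Derivation:
Op 1: a = malloc(4) -> a = 0; heap: [0-3 ALLOC][4-26 FREE]
Op 2: a = realloc(a, 12) -> a = 0; heap: [0-11 ALLOC][12-26 FREE]
Op 3: b = malloc(3) -> b = 12; heap: [0-11 ALLOC][12-14 ALLOC][15-26 FREE]
Op 4: a = realloc(a, 4) -> a = 0; heap: [0-3 ALLOC][4-11 FREE][12-14 ALLOC][15-26 FREE]
Op 5: c = malloc(6) -> c = 4; heap: [0-3 ALLOC][4-9 ALLOC][10-11 FREE][12-14 ALLOC][15-26 FREE]
Op 6: free(a) -> (freed a); heap: [0-3 FREE][4-9 ALLOC][10-11 FREE][12-14 ALLOC][15-26 FREE]
Op 7: d = malloc(6) -> d = 15; heap: [0-3 FREE][4-9 ALLOC][10-11 FREE][12-14 ALLOC][15-20 ALLOC][21-26 FREE]
Free blocks: [4 2 6] total_free=12 largest=6 -> 100*(12-6)/12 = 600/12 = 50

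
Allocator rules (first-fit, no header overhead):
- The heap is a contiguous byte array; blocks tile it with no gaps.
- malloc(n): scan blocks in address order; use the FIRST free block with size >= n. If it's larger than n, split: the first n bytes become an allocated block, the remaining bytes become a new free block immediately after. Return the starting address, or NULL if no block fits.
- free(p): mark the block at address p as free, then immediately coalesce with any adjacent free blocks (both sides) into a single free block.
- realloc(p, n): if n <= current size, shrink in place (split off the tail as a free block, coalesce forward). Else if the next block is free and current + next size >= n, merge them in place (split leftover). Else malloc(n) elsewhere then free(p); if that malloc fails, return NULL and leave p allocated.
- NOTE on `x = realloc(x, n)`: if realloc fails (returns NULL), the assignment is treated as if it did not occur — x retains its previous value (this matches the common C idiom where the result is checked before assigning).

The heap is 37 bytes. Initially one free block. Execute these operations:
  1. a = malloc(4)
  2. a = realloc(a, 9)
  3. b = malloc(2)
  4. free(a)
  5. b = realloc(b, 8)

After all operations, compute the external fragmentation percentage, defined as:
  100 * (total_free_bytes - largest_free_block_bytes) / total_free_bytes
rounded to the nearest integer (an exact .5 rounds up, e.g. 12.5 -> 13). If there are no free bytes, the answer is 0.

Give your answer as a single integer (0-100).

Answer: 31

Derivation:
Op 1: a = malloc(4) -> a = 0; heap: [0-3 ALLOC][4-36 FREE]
Op 2: a = realloc(a, 9) -> a = 0; heap: [0-8 ALLOC][9-36 FREE]
Op 3: b = malloc(2) -> b = 9; heap: [0-8 ALLOC][9-10 ALLOC][11-36 FREE]
Op 4: free(a) -> (freed a); heap: [0-8 FREE][9-10 ALLOC][11-36 FREE]
Op 5: b = realloc(b, 8) -> b = 9; heap: [0-8 FREE][9-16 ALLOC][17-36 FREE]
Free blocks: [9 20] total_free=29 largest=20 -> 100*(29-20)/29 = 900/29 ≈ 31.034 -> rounds to 31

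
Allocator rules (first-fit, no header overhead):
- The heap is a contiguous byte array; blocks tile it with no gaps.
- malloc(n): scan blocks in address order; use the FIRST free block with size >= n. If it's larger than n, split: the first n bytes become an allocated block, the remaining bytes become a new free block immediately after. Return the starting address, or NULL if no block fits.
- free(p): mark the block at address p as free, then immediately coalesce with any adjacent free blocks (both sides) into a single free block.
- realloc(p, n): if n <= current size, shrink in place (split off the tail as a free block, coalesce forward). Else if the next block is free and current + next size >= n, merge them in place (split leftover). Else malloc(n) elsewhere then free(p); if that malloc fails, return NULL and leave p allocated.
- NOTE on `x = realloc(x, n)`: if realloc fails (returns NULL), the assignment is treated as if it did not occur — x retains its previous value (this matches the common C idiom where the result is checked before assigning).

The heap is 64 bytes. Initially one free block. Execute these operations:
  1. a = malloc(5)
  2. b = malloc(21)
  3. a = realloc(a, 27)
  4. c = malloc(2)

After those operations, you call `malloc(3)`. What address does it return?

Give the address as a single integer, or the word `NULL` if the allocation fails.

Op 1: a = malloc(5) -> a = 0; heap: [0-4 ALLOC][5-63 FREE]
Op 2: b = malloc(21) -> b = 5; heap: [0-4 ALLOC][5-25 ALLOC][26-63 FREE]
Op 3: a = realloc(a, 27) -> a = 26; heap: [0-4 FREE][5-25 ALLOC][26-52 ALLOC][53-63 FREE]
Op 4: c = malloc(2) -> c = 0; heap: [0-1 ALLOC][2-4 FREE][5-25 ALLOC][26-52 ALLOC][53-63 FREE]
malloc(3): first-fit scan over [0-1 ALLOC][2-4 FREE][5-25 ALLOC][26-52 ALLOC][53-63 FREE] -> 2

Answer: 2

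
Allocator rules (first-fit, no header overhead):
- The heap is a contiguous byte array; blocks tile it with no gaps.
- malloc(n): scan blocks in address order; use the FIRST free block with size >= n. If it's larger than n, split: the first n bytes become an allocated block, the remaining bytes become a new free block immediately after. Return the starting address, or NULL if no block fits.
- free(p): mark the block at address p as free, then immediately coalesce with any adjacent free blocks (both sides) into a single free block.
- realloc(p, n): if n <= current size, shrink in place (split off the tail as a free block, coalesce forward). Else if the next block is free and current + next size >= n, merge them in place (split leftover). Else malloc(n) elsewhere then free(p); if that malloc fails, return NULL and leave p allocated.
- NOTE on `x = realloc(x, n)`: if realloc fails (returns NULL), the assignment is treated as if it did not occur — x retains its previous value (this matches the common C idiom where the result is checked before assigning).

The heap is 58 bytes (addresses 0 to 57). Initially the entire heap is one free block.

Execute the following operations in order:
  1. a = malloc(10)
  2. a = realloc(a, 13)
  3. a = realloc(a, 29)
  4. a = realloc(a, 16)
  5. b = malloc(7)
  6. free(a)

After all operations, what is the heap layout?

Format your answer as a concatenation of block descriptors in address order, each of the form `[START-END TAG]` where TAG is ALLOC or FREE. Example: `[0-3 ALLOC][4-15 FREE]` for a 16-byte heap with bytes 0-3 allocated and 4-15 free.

Op 1: a = malloc(10) -> a = 0; heap: [0-9 ALLOC][10-57 FREE]
Op 2: a = realloc(a, 13) -> a = 0; heap: [0-12 ALLOC][13-57 FREE]
Op 3: a = realloc(a, 29) -> a = 0; heap: [0-28 ALLOC][29-57 FREE]
Op 4: a = realloc(a, 16) -> a = 0; heap: [0-15 ALLOC][16-57 FREE]
Op 5: b = malloc(7) -> b = 16; heap: [0-15 ALLOC][16-22 ALLOC][23-57 FREE]
Op 6: free(a) -> (freed a); heap: [0-15 FREE][16-22 ALLOC][23-57 FREE]

Answer: [0-15 FREE][16-22 ALLOC][23-57 FREE]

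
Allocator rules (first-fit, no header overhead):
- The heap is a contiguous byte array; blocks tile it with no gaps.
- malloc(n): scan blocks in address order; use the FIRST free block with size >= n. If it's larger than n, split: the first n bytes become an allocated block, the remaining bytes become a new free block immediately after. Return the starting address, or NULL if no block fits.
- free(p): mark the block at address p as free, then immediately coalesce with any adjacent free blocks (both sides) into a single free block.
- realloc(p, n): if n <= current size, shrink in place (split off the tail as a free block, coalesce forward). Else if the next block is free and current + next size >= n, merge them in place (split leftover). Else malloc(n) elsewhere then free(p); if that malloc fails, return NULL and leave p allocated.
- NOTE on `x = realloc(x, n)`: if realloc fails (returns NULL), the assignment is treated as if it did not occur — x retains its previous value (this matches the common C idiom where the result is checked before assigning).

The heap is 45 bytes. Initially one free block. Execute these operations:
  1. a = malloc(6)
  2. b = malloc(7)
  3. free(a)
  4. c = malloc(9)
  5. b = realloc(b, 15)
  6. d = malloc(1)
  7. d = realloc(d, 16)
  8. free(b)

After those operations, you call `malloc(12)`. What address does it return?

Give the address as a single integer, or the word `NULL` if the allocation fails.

Answer: 1

Derivation:
Op 1: a = malloc(6) -> a = 0; heap: [0-5 ALLOC][6-44 FREE]
Op 2: b = malloc(7) -> b = 6; heap: [0-5 ALLOC][6-12 ALLOC][13-44 FREE]
Op 3: free(a) -> (freed a); heap: [0-5 FREE][6-12 ALLOC][13-44 FREE]
Op 4: c = malloc(9) -> c = 13; heap: [0-5 FREE][6-12 ALLOC][13-21 ALLOC][22-44 FREE]
Op 5: b = realloc(b, 15) -> b = 22; heap: [0-12 FREE][13-21 ALLOC][22-36 ALLOC][37-44 FREE]
Op 6: d = malloc(1) -> d = 0; heap: [0-0 ALLOC][1-12 FREE][13-21 ALLOC][22-36 ALLOC][37-44 FREE]
Op 7: d = realloc(d, 16) -> NULL (d unchanged); heap: [0-0 ALLOC][1-12 FREE][13-21 ALLOC][22-36 ALLOC][37-44 FREE]
Op 8: free(b) -> (freed b); heap: [0-0 ALLOC][1-12 FREE][13-21 ALLOC][22-44 FREE]
malloc(12): first-fit scan over [0-0 ALLOC][1-12 FREE][13-21 ALLOC][22-44 FREE] -> 1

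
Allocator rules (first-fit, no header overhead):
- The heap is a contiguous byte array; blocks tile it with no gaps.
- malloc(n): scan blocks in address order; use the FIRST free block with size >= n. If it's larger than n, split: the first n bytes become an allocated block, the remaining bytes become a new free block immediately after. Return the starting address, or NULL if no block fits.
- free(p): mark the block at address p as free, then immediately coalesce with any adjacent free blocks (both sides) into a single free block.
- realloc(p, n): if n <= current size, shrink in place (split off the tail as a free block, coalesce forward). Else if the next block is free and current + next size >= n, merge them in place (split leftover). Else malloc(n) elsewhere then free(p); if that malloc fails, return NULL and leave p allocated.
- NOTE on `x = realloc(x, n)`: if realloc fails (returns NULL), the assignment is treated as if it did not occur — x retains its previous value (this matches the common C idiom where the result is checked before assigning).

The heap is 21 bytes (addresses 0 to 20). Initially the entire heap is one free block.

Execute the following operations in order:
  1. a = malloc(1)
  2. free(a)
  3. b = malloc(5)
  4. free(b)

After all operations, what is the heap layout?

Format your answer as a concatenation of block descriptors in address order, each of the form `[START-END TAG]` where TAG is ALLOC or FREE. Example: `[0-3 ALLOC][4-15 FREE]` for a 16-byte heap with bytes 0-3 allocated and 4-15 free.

Answer: [0-20 FREE]

Derivation:
Op 1: a = malloc(1) -> a = 0; heap: [0-0 ALLOC][1-20 FREE]
Op 2: free(a) -> (freed a); heap: [0-20 FREE]
Op 3: b = malloc(5) -> b = 0; heap: [0-4 ALLOC][5-20 FREE]
Op 4: free(b) -> (freed b); heap: [0-20 FREE]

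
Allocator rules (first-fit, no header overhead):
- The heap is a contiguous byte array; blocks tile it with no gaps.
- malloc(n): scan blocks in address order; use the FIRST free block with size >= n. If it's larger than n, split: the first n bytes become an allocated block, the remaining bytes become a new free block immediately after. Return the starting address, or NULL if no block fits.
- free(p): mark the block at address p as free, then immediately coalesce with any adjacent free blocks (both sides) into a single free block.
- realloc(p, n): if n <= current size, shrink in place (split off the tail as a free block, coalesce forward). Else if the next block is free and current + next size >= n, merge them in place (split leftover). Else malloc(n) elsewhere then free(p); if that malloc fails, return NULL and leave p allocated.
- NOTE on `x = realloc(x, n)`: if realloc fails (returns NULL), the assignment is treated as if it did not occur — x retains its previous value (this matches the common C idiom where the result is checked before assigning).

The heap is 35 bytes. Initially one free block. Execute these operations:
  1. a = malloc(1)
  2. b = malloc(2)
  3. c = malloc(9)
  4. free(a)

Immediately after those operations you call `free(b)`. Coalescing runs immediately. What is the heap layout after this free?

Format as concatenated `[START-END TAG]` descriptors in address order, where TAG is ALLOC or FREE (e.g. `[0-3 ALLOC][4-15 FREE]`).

Op 1: a = malloc(1) -> a = 0; heap: [0-0 ALLOC][1-34 FREE]
Op 2: b = malloc(2) -> b = 1; heap: [0-0 ALLOC][1-2 ALLOC][3-34 FREE]
Op 3: c = malloc(9) -> c = 3; heap: [0-0 ALLOC][1-2 ALLOC][3-11 ALLOC][12-34 FREE]
Op 4: free(a) -> (freed a); heap: [0-0 FREE][1-2 ALLOC][3-11 ALLOC][12-34 FREE]
free(b): b = 1 -> block [1-2 ALLOC]; mark free, coalesce with adjacent free neighbors -> [0-2 FREE][3-11 ALLOC][12-34 FREE]

Answer: [0-2 FREE][3-11 ALLOC][12-34 FREE]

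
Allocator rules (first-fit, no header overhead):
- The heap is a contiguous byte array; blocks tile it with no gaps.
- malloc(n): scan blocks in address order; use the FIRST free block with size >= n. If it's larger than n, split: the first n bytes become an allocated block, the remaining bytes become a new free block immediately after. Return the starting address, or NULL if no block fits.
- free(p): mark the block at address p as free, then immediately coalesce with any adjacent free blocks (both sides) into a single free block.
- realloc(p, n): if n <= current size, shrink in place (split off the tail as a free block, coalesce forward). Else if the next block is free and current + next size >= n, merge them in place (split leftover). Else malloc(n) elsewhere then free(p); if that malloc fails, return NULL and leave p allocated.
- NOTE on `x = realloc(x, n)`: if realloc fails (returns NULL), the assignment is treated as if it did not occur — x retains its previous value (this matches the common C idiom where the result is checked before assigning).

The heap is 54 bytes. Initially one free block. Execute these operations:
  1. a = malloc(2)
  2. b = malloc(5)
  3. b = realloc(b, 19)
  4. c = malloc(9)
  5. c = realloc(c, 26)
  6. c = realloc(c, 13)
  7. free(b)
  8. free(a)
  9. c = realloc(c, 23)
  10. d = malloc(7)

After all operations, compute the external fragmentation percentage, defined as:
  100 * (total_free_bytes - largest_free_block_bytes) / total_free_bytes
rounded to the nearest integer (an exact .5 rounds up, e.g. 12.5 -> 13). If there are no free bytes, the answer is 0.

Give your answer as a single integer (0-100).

Op 1: a = malloc(2) -> a = 0; heap: [0-1 ALLOC][2-53 FREE]
Op 2: b = malloc(5) -> b = 2; heap: [0-1 ALLOC][2-6 ALLOC][7-53 FREE]
Op 3: b = realloc(b, 19) -> b = 2; heap: [0-1 ALLOC][2-20 ALLOC][21-53 FREE]
Op 4: c = malloc(9) -> c = 21; heap: [0-1 ALLOC][2-20 ALLOC][21-29 ALLOC][30-53 FREE]
Op 5: c = realloc(c, 26) -> c = 21; heap: [0-1 ALLOC][2-20 ALLOC][21-46 ALLOC][47-53 FREE]
Op 6: c = realloc(c, 13) -> c = 21; heap: [0-1 ALLOC][2-20 ALLOC][21-33 ALLOC][34-53 FREE]
Op 7: free(b) -> (freed b); heap: [0-1 ALLOC][2-20 FREE][21-33 ALLOC][34-53 FREE]
Op 8: free(a) -> (freed a); heap: [0-20 FREE][21-33 ALLOC][34-53 FREE]
Op 9: c = realloc(c, 23) -> c = 21; heap: [0-20 FREE][21-43 ALLOC][44-53 FREE]
Op 10: d = malloc(7) -> d = 0; heap: [0-6 ALLOC][7-20 FREE][21-43 ALLOC][44-53 FREE]
Free blocks: [14 10] total_free=24 largest=14 -> 100*(24-14)/24 = 1000/24 ≈ 41.667 -> rounds to 42

Answer: 42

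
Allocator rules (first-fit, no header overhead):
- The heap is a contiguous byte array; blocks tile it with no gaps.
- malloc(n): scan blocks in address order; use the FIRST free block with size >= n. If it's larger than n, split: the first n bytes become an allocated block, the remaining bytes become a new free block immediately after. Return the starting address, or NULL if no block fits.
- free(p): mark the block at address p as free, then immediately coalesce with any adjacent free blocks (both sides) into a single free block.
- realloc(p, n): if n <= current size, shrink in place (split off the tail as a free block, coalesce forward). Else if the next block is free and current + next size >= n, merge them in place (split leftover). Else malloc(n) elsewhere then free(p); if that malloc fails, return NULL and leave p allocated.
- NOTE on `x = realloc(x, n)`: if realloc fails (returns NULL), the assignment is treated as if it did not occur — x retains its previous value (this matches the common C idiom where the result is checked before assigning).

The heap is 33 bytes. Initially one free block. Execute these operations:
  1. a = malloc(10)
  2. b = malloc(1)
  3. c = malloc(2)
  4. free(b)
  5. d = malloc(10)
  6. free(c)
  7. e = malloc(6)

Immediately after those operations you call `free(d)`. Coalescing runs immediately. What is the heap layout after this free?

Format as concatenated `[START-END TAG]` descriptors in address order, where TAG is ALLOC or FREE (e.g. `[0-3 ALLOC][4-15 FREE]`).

Op 1: a = malloc(10) -> a = 0; heap: [0-9 ALLOC][10-32 FREE]
Op 2: b = malloc(1) -> b = 10; heap: [0-9 ALLOC][10-10 ALLOC][11-32 FREE]
Op 3: c = malloc(2) -> c = 11; heap: [0-9 ALLOC][10-10 ALLOC][11-12 ALLOC][13-32 FREE]
Op 4: free(b) -> (freed b); heap: [0-9 ALLOC][10-10 FREE][11-12 ALLOC][13-32 FREE]
Op 5: d = malloc(10) -> d = 13; heap: [0-9 ALLOC][10-10 FREE][11-12 ALLOC][13-22 ALLOC][23-32 FREE]
Op 6: free(c) -> (freed c); heap: [0-9 ALLOC][10-12 FREE][13-22 ALLOC][23-32 FREE]
Op 7: e = malloc(6) -> e = 23; heap: [0-9 ALLOC][10-12 FREE][13-22 ALLOC][23-28 ALLOC][29-32 FREE]
free(d): d = 13 -> block [13-22 ALLOC]; mark free, coalesce with adjacent free neighbors -> [0-9 ALLOC][10-22 FREE][23-28 ALLOC][29-32 FREE]

Answer: [0-9 ALLOC][10-22 FREE][23-28 ALLOC][29-32 FREE]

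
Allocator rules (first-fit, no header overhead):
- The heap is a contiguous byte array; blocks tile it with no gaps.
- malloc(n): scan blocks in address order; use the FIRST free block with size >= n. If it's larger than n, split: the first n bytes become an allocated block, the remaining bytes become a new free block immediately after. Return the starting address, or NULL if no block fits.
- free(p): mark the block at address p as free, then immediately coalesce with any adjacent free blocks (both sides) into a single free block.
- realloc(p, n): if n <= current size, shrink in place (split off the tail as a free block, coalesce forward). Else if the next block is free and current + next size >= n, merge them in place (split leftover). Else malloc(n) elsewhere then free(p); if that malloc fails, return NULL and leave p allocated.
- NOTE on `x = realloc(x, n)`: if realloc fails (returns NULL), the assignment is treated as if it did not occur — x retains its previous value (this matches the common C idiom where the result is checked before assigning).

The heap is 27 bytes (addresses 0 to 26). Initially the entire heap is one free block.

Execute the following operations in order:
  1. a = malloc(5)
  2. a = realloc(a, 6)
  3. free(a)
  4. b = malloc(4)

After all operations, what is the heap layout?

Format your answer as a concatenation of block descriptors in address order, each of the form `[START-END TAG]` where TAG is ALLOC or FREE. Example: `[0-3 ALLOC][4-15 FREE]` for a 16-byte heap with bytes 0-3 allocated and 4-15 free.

Answer: [0-3 ALLOC][4-26 FREE]

Derivation:
Op 1: a = malloc(5) -> a = 0; heap: [0-4 ALLOC][5-26 FREE]
Op 2: a = realloc(a, 6) -> a = 0; heap: [0-5 ALLOC][6-26 FREE]
Op 3: free(a) -> (freed a); heap: [0-26 FREE]
Op 4: b = malloc(4) -> b = 0; heap: [0-3 ALLOC][4-26 FREE]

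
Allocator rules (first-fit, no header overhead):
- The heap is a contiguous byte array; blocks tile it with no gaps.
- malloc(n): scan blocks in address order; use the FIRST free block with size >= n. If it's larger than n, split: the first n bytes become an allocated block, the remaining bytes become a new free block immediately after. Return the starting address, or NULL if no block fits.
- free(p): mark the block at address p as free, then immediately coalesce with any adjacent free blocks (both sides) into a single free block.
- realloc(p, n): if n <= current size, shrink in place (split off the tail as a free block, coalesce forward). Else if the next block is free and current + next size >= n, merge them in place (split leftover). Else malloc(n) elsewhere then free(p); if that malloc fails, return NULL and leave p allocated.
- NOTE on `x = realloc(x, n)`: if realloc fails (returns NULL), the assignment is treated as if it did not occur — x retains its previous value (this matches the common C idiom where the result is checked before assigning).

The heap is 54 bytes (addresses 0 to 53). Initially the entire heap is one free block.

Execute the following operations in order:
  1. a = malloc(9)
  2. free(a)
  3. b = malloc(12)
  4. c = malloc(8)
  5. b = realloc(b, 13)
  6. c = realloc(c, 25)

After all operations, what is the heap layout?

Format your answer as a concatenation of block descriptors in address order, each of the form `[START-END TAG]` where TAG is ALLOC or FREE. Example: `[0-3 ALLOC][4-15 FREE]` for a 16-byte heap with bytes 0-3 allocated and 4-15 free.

Op 1: a = malloc(9) -> a = 0; heap: [0-8 ALLOC][9-53 FREE]
Op 2: free(a) -> (freed a); heap: [0-53 FREE]
Op 3: b = malloc(12) -> b = 0; heap: [0-11 ALLOC][12-53 FREE]
Op 4: c = malloc(8) -> c = 12; heap: [0-11 ALLOC][12-19 ALLOC][20-53 FREE]
Op 5: b = realloc(b, 13) -> b = 20; heap: [0-11 FREE][12-19 ALLOC][20-32 ALLOC][33-53 FREE]
Op 6: c = realloc(c, 25) -> NULL (c unchanged); heap: [0-11 FREE][12-19 ALLOC][20-32 ALLOC][33-53 FREE]

Answer: [0-11 FREE][12-19 ALLOC][20-32 ALLOC][33-53 FREE]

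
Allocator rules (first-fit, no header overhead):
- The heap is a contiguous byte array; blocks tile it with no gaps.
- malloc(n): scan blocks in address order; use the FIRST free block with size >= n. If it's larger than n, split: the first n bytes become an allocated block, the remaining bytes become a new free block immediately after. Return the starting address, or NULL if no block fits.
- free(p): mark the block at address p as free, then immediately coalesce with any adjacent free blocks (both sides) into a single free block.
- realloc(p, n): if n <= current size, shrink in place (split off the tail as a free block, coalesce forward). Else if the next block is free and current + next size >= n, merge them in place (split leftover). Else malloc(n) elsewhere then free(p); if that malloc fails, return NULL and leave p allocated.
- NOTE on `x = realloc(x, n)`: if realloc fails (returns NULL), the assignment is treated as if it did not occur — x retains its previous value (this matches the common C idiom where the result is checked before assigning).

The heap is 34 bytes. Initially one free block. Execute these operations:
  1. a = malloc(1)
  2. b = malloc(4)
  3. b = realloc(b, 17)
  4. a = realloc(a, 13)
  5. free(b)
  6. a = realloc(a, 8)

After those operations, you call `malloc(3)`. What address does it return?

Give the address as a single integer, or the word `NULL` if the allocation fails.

Op 1: a = malloc(1) -> a = 0; heap: [0-0 ALLOC][1-33 FREE]
Op 2: b = malloc(4) -> b = 1; heap: [0-0 ALLOC][1-4 ALLOC][5-33 FREE]
Op 3: b = realloc(b, 17) -> b = 1; heap: [0-0 ALLOC][1-17 ALLOC][18-33 FREE]
Op 4: a = realloc(a, 13) -> a = 18; heap: [0-0 FREE][1-17 ALLOC][18-30 ALLOC][31-33 FREE]
Op 5: free(b) -> (freed b); heap: [0-17 FREE][18-30 ALLOC][31-33 FREE]
Op 6: a = realloc(a, 8) -> a = 18; heap: [0-17 FREE][18-25 ALLOC][26-33 FREE]
malloc(3): first-fit scan over [0-17 FREE][18-25 ALLOC][26-33 FREE] -> 0

Answer: 0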